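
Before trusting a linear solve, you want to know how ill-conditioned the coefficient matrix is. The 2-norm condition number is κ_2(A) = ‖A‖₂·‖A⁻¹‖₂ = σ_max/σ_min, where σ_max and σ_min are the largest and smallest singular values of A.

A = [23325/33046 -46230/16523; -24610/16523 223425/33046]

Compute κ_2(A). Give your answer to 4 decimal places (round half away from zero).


M = AᵀA = [17554225/6461764 -19458000/1615441; -19458000/1615441 345962025/6461764]. tr(M)=108125/1922, det(M)=5625/15376
λ_max, λ_min = (108125/1922 ± √2921402500/923521)/2 = 225/4, 25/3844
so κ_2 = √((225/4) / (25/3844)) = 93.0000

93.0000


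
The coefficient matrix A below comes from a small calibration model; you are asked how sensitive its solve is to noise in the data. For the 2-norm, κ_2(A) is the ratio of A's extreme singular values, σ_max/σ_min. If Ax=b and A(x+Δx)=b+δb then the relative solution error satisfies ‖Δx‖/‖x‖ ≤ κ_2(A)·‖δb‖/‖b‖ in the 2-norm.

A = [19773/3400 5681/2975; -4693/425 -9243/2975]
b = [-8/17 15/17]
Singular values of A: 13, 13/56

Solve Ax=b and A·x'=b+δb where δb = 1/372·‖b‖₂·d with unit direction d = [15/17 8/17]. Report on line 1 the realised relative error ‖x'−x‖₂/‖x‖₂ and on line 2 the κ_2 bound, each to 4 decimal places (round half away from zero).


0.1505
0.1505

from the listed singular values, σ₁ = 13, σ_n = 13/56
κ_2(A) = 13 / (13/56) = 56.0000
κ_2(A)·‖δb‖/‖b‖ = 0.1505
solve Ax = b  →  x = [-0.0738 -0.0215]
‖b‖₂ = 1.0000 and ‖x‖₂ = 0.0769
re-solving with b+δb shifts x by Δx of norm 0.0116
dividing the unrounded norms, ‖Δx‖/‖x‖ = 0.1505
so the bound is sharp here: realised error equals the bound


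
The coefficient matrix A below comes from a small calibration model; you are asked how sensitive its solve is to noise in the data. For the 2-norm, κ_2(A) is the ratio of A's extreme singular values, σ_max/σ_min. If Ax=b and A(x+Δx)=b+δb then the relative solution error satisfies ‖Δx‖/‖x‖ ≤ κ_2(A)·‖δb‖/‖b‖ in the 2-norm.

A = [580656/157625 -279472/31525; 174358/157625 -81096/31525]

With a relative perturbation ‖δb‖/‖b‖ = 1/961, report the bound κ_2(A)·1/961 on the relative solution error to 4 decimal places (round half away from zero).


form AᵀA = [588099364/39753025 -282266928/7950605; -282266928/7950605 135489856/1590121] with trace 23522756/235225 and determinant 1024/9409
char-poly roots: 100 and 256/235225
κ_2(A) = √(λ_max/λ_min) = √(100 / (256/235225)) = 303.1250
κ_2(A)·‖δb‖/‖b‖ = 0.3154

0.3154


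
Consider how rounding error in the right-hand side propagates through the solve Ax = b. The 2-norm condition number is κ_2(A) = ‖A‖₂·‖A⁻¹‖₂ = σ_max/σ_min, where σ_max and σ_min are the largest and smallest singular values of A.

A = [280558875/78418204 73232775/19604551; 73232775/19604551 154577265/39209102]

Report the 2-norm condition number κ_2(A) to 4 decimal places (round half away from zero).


372.9760

form AᵀA = [195626529950625/7312027013776 51351187993875/1828006753444; 51351187993875/1828006753444 53919486553725/1828006753444] with trace 489065964525/8694443536 and determinant 791015625/34777774144
solving λ² − 489065964525/8694443536·λ + 791015625/34777774144 = 0 gives λ = 225/4, 3515625/8694443536
so κ_2 = √((225/4) / (3515625/8694443536)) = 372.9760


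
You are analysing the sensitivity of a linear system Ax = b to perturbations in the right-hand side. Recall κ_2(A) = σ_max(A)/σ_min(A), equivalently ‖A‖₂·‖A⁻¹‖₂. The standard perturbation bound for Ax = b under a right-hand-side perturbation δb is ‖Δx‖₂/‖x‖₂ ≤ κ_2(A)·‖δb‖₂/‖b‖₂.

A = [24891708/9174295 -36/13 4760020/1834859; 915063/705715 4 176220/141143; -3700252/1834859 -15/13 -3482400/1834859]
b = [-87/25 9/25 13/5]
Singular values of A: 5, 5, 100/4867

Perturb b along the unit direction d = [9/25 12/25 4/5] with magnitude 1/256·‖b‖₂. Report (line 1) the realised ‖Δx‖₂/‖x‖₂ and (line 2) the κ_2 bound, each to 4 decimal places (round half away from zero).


0.0170
0.9506

largest singular value 5, smallest 100/4867
κ = σ_max/σ_min = 5/(100/4867) = 243.3500
worst-case relative error ≤ 243.3500 × 1/256 = 0.9506
solve Ax = b  →  x = [-34.1337 0.3231 34.7027]
‖b‖₂ = 4.3589 and ‖x‖₂ = 48.6774
Δx = A⁻¹·δb where δb = 1/256·4.3589·d; ‖Δx‖ = 0.8287
dividing the unrounded norms, ‖Δx‖/‖x‖ = 0.0170
so the bound overstates the realised error by a factor of ≈ 55.8368 (computed from the unrounded values)


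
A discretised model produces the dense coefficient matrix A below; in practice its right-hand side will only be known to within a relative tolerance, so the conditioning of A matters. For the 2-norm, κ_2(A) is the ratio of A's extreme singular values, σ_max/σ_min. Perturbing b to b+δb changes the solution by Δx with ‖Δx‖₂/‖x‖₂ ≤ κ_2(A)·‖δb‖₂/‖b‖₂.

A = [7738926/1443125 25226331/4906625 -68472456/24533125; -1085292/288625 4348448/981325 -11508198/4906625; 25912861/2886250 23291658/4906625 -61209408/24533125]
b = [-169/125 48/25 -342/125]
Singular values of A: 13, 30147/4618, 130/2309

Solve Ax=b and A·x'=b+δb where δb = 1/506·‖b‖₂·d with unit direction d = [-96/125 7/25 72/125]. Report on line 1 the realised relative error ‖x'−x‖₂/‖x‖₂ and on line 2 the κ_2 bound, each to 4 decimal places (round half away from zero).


0.3300
0.4563

σ_max = 13, σ_min = 130/2309
κ_2(A) = 13 / (130/2309) = 230.9000
bound on ‖Δx‖/‖x‖: κ·ε = 230.9000·1/506 = 0.4563
solve Ax = b  →  x = [-0.3684 0.0941 -0.0502]
2-norm of b is 3.6056; of x, 0.3836
re-solving with b+δb shifts x by Δx of norm 0.1266
realised ‖Δx‖/‖x‖ = 0.3300
tightness: 0.3300 against a bound of 0.4563 (unrounded ratio ≈ 0.7231)


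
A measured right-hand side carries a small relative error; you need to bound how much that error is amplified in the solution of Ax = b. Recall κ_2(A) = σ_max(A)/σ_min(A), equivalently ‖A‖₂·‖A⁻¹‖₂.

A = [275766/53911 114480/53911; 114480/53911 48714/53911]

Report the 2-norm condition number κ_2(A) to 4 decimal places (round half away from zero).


M = AᵀA = [527529924/17197609 219801600/17197609; 219801600/17197609 91590084/17197609]. tr(M)=3663432/101761, det(M)=1296/101761
char-poly roots: 36 and 36/101761
σ_max=√36=6, σ_min=√(36/101761)=(6/319) → κ = 319.0000

319.0000


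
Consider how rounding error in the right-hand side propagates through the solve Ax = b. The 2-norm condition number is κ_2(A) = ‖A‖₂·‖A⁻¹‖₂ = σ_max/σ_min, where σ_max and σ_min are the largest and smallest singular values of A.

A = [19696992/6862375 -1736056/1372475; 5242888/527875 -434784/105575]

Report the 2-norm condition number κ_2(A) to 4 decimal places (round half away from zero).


M = AᵀA = [8053475676736/75347505025 -671095369728/15069501005; -671095369728/15069501005 55937863744/3013900201]. tr(M)=55928534144/445843225, det(M)=9834496/17833729
λ_max, λ_min = (55928534144/445843225 ± √3127562467155284852736/198776181278400625)/2 = 3136/25, 78400/17833729
so κ_2 = √((3136/25) / (78400/17833729)) = 168.9200

168.9200


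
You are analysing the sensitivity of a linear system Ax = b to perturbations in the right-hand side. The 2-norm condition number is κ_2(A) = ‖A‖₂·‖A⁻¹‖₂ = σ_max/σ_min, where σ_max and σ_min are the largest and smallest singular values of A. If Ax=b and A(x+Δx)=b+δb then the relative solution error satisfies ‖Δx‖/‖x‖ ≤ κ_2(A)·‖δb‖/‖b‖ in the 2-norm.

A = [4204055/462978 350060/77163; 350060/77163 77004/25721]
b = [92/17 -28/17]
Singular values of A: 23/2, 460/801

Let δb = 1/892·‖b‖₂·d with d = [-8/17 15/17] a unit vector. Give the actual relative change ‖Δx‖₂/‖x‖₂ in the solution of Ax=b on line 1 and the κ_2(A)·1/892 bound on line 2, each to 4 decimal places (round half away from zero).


largest singular value 23/2, smallest 460/801
κ_2(A) = (23/2) / (460/801) = 20.0250
worst-case relative error ≤ 20.0250 × 1/892 = 0.0224
solve Ax = b  →  x = [3.5847 -5.9821]
‖b‖ = 5.6569, ‖x‖ = 6.9739
δb = ε·‖b‖·d = [-0.0030 0.0056]; solving A·Δx = δb gives ‖Δx‖ = 0.0110
relative error = 0.0016
tightness: 0.0016 against a bound of 0.0224 (unrounded ratio ≈ 0.0705)

0.0016
0.0224


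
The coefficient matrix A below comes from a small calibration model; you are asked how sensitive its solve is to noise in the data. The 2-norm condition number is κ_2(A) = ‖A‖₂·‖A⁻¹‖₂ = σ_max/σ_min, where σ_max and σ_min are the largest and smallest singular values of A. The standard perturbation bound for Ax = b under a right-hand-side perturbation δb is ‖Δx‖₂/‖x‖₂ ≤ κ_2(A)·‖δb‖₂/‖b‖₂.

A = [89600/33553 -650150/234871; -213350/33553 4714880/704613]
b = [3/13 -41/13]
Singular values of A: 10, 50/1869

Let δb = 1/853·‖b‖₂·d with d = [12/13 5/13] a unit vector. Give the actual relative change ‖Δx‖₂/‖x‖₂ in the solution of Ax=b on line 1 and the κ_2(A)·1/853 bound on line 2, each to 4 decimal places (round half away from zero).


from the listed singular values, σ₁ = 10, σ_n = 50/1869
condition number: 10 ÷ (50/1869) = 373.8000
perturbation bound = 373.8000·1/853 = 0.4382
solve Ax = b  →  x = [-26.8614 -25.9966]
‖b‖₂ = 3.1623 and ‖x‖₂ = 37.3812
with δb = [0.0034 0.0014], A·Δx = δb → ‖Δx‖ = 0.1386
dividing the unrounded norms, ‖Δx‖/‖x‖ = 0.0037
so the bound overstates the realised error by a factor of ≈ 118.2097 (computed from the unrounded values)

0.0037
0.4382


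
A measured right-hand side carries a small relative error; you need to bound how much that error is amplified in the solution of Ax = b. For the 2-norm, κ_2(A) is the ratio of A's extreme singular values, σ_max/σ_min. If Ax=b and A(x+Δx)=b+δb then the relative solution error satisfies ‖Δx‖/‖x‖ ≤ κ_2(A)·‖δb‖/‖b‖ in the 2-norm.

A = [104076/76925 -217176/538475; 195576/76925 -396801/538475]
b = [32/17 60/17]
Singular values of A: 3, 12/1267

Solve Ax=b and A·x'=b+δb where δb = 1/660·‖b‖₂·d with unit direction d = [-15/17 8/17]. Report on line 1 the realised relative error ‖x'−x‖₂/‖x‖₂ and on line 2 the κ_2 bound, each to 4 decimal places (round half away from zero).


σ_max = 3, σ_min = 12/1267
κ = σ_max/σ_min = 3/(12/1267) = 316.7500
bound on ‖Δx‖/‖x‖: κ·ε = 316.7500·1/660 = 0.4799
solve Ax = b  →  x = [1.2800 -0.3733]
‖b‖ = 4.0000, ‖x‖ = 1.3333
with δb = [-0.0053 0.0029], A·Δx = δb → ‖Δx‖ = 0.6399
dividing the unrounded norms, ‖Δx‖/‖x‖ = 0.4799
tightness: 0.4799 against a bound of 0.4799; the bound is attained (ratio 1)

0.4799
0.4799


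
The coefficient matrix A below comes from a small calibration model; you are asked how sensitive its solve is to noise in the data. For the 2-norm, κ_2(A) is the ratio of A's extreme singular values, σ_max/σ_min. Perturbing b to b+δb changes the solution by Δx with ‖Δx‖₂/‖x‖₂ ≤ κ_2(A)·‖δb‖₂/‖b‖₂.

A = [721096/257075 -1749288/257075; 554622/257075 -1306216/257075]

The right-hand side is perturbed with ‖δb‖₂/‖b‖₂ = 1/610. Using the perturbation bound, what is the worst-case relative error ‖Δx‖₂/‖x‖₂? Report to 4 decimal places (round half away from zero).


0.3242

form AᵀA = [33103400164/2643502225 -3177377136/105740089; -3177377136/105740089 190648349824/2643502225] with trace 1323974852/15642025 and determinant 71639296/391050625
eigenvalues of AᵀA: λ = (tr ± √(tr²−4·det))/2 = 2116/25, 33856/15642025
κ_2(A) = √(λ_max/λ_min) = √((2116/25) / (33856/15642025)) = 197.7500
κ_2(A)·‖δb‖/‖b‖ = 0.3242


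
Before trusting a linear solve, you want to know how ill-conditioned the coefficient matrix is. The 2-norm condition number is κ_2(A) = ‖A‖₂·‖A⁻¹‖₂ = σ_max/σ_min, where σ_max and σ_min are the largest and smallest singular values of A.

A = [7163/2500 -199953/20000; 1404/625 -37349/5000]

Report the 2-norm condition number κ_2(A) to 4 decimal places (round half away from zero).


160.0000

AᵀA = [3313921/250000 -90850851/2000000; -90850851/2000000 2492014681/16000000]; tr = 4326569/25600, det = 28561/25600
solving λ² − 4326569/25600·λ + 28561/25600 = 0 gives λ = 169, 169/25600
so κ_2 = √(169 / (169/25600)) = 160.0000


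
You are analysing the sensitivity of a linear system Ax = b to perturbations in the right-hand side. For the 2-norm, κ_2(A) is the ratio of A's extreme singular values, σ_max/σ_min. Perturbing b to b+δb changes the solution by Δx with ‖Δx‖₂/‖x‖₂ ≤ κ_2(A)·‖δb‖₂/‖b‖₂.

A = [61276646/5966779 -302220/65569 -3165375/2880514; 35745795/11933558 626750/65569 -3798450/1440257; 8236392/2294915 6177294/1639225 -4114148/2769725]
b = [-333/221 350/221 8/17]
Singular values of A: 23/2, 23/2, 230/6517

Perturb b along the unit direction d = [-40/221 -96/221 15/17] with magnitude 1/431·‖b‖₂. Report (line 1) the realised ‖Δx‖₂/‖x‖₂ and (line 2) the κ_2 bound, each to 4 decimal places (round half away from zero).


0.7560
0.7560

largest singular value 23/2, smallest 230/6517
condition number: (23/2) ÷ (230/6517) = 325.8500
bound on ‖Δx‖/‖x‖: κ·ε = 325.8500·1/431 = 0.7560
solve Ax = b  →  x = [-0.0684 0.1804 -0.0243]
‖b‖ = 2.2361, ‖x‖ = 0.1944
re-solving with b+δb shifts x by Δx of norm 0.1470
dividing the unrounded norms, ‖Δx‖/‖x‖ = 0.7560
so the bound is sharp here: realised error equals the bound


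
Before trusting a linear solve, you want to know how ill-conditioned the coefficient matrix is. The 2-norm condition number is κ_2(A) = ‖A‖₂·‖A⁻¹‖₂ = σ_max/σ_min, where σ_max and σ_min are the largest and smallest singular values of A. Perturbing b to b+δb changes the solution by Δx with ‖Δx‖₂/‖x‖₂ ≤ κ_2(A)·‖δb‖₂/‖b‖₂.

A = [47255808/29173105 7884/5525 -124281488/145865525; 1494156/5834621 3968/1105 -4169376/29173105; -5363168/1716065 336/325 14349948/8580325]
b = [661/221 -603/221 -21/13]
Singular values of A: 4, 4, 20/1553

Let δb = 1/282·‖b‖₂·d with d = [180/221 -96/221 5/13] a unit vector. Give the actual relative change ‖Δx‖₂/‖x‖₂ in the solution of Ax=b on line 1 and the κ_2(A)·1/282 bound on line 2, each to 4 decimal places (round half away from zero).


0.0052
1.1014

σ_max = 4, σ_min = 20/1553
condition number: 4 ÷ (20/1553) = 310.6000
perturbation bound = 310.6000·1/282 = 1.1014
solve Ax = b  →  x = [110.1971 -0.4500 205.2382]
‖b‖₂ = 4.3589 and ‖x‖₂ = 232.9513
δb = ε·‖b‖·d = [0.0126 -0.0067 0.0059]; solving A·Δx = δb gives ‖Δx‖ = 1.2002
realised ‖Δx‖/‖x‖ = 0.0052
tightness: 0.0052 against a bound of 1.1014 (unrounded ratio ≈ 0.0047)


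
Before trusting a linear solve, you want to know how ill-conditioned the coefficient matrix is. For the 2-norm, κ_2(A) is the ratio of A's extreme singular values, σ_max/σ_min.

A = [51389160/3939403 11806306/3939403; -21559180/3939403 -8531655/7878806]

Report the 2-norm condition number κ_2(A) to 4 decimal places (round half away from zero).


AᵀA = [18376591762000/91827786961 4134224206890/91827786961; 4134224206890/91827786961 3729849600601/367311147844]; tr = 45946589321/218507524, det = 282912400/54626881
λ_max, λ_min = (45946589321/218507524 ± √2110099974424104879441/47745538044610576)/2 = 841/4, 1345600/54626881
κ_2(A) = √(λ_max/λ_min) = √((841/4) / (1345600/54626881)) = 92.3875

92.3875


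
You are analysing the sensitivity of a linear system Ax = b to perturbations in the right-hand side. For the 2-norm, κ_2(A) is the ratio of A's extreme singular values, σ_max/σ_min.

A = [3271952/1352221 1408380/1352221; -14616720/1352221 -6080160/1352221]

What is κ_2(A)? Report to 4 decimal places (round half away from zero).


380.5500

M = AᵀA = [10266515968/83672797 4277680320/83672797; 4277680320/83672797 1782450000/83672797]. tr(M)=926843536/6436369, det(M)=921600/6436369
char-poly roots: 144 and 6400/6436369
σ_max=√144=12, σ_min=√(6400/6436369)=(80/2537) → κ = 380.5500


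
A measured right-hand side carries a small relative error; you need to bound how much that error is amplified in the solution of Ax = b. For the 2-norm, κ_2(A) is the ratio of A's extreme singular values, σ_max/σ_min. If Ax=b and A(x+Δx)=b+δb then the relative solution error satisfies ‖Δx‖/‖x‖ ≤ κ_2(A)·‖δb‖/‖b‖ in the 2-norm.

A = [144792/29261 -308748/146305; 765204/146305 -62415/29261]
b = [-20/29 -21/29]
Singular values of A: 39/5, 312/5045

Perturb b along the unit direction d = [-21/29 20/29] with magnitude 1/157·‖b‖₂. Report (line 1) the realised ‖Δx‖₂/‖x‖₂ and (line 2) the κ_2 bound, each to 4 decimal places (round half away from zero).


0.8033
0.8033

σ_max = 39/5, σ_min = 312/5045
condition number: (39/5) ÷ (312/5045) = 126.1250
worst-case relative error ≤ 126.1250 × 1/157 = 0.8033
solve Ax = b  →  x = [-0.1183 0.0493]
‖b‖₂ = 1.0000 and ‖x‖₂ = 0.1282
δb = ε·‖b‖·d = [-0.0046 0.0044]; solving A·Δx = δb gives ‖Δx‖ = 0.1030
dividing the unrounded norms, ‖Δx‖/‖x‖ = 0.8033
so the bound is sharp here: realised error equals the bound


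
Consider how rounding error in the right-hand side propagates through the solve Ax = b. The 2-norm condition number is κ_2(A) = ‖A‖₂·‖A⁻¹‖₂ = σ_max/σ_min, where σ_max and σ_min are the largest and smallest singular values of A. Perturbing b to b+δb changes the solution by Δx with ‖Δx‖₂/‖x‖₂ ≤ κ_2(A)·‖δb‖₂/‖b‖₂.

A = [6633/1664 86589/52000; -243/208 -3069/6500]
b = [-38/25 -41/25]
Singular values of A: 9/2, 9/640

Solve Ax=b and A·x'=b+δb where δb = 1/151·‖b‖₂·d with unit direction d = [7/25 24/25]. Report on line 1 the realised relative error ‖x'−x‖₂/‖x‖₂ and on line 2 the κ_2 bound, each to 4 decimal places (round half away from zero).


0.0074
2.1192

largest singular value 9/2, smallest 9/640
κ_2(A) = (9/2) / (9/640) = 320.0000
κ_2(A)·‖δb‖/‖b‖ = 2.1192
solve Ax = b  →  x = [54.4957 -131.3675]
2-norm of b is 2.2361; of x, 142.2224
δb = ε·‖b‖·d = [0.0041 0.0142]; solving A·Δx = δb gives ‖Δx‖ = 1.0530
relative error = 0.0074
so the bound overstates the realised error by a factor of ≈ 286.2171 (computed from the unrounded values)


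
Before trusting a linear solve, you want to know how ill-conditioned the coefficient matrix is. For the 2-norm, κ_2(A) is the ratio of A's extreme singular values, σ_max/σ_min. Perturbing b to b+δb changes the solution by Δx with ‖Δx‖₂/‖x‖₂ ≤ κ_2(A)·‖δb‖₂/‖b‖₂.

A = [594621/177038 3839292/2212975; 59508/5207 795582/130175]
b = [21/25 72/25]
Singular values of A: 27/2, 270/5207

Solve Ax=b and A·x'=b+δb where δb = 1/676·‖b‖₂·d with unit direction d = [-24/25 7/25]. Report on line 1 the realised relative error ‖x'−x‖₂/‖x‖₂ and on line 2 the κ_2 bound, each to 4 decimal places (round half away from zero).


σ_max = 27/2, σ_min = 270/5207
κ_2(A) = (27/2) / (270/5207) = 260.3500
worst-case relative error ≤ 260.3500 × 1/676 = 0.3851
solve Ax = b  →  x = [0.1961 0.1046]
‖b‖ = 3.0000, ‖x‖ = 0.2222
δb = ε·‖b‖·d = [-0.0043 0.0012]; solving A·Δx = δb gives ‖Δx‖ = 0.0856
dividing the unrounded norms, ‖Δx‖/‖x‖ = 0.3851
tightness: 0.3851 against a bound of 0.3851; the bound is attained (ratio 1)

0.3851
0.3851


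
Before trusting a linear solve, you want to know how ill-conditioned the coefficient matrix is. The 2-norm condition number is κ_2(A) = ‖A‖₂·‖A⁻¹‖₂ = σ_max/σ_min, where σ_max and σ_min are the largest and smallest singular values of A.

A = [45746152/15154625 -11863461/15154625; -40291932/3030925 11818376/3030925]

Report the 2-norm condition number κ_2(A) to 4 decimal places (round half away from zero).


form AᵀA = [25388878661584/136622640625 -7404722036712/136622640625; -7404722036712/136622640625 2160970844041/136622640625] with trace 44079759209/218596225 and determinant 406586896/218596225
solving λ² − 44079759209/218596225·λ + 406586896/218596225 = 0 gives λ = 5041/25, 80656/8743849
κ_2(A) = √(λ_max/λ_min) = √((5041/25) / (80656/8743849)) = 147.8500

147.8500


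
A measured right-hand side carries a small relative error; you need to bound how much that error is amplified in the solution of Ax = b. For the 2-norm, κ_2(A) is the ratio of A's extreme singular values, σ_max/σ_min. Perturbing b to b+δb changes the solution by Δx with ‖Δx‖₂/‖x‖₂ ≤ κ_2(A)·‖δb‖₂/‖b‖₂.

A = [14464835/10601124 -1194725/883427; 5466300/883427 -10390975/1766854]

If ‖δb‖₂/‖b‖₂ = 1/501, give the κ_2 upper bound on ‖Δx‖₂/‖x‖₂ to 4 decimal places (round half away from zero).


M = AᵀA = [2684125039225/66855342096 -213017620375/5571278508; -213017620375/5571278508 67627503125/1857092836]. tr(M)=6086462725/79495056, det(M)=37515625/317980224
solving λ² − 6086462725/79495056·λ + 37515625/317980224 = 0 gives λ = 1225/16, 30625/19873764
κ = σ_max/σ_min = (35/4)/(175/4458) = 222.9000
κ_2(A)·‖δb‖/‖b‖ = 0.4449

0.4449


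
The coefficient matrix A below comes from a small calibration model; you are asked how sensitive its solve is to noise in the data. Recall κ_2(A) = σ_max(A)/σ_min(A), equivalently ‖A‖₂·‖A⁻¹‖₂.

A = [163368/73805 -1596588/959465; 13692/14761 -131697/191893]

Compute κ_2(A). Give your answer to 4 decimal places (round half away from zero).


369.0250

M = AᵀA = [31375875024/5447178025 -23531636268/5447178025; -23531636268/5447178025 17649087201/5447178025]. tr(M)=1960998489/217887121, det(M)=129600/217887121
eigenvalues of AᵀA: λ = (tr ± √(tr²−4·det))/2 = 9, 14400/217887121
so κ_2 = √(9 / (14400/217887121)) = 369.0250


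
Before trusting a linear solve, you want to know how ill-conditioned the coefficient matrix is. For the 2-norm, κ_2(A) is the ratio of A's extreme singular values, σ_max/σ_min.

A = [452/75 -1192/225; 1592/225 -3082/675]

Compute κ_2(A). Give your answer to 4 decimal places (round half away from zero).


13.5000

AᵀA = [174928/2025 -390224/6075; -390224/6075 178292/3645]; tr = 2465812/18225, det = 45265984/455625
solving λ² − 2465812/18225·λ + 45265984/455625 = 0 gives λ = 3364/25, 13456/18225
κ = σ_max/σ_min = (58/5)/(116/135) = 13.5000


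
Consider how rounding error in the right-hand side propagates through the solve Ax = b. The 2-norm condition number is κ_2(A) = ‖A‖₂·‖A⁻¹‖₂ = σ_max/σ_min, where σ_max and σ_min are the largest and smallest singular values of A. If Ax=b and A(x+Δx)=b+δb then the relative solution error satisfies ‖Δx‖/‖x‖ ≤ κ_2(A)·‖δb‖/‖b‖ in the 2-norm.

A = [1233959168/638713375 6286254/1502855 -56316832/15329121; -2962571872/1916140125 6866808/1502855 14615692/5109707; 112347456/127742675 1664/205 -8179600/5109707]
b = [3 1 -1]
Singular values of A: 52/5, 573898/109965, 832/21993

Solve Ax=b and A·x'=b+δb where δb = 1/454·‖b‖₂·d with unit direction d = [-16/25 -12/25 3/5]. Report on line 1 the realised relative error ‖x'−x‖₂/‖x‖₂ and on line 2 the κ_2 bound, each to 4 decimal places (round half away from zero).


σ_max = 52/5, σ_min = 832/21993
κ_2(A) = (52/5) / (832/21993) = 274.9125
worst-case relative error ≤ 274.9125 × 1/454 = 0.6055
solve Ax = b  →  x = [-69.8742 0.0517 -37.5020]
‖b‖ = 3.3166, ‖x‖ = 79.3020
with δb = [-0.0047 -0.0035 0.0044], A·Δx = δb → ‖Δx‖ = 0.1931
relative error = 0.0024
so the bound overstates the realised error by a factor of ≈ 248.6686 (computed from the unrounded values)

0.0024
0.6055


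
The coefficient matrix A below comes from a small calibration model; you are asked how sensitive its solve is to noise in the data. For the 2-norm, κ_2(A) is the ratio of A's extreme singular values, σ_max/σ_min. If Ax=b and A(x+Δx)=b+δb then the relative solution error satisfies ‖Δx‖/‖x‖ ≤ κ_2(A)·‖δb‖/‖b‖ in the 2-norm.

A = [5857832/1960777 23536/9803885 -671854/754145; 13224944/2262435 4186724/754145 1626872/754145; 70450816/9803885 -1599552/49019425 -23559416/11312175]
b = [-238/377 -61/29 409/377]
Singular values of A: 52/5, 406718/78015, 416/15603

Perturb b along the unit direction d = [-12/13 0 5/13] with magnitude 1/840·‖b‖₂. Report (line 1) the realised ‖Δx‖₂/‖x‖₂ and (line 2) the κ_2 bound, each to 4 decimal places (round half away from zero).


largest singular value 52/5, smallest 416/15603
κ = σ_max/σ_min = (52/5)/(416/15603) = 390.0750
bound on ‖Δx‖/‖x‖: κ·ε = 390.0750·1/840 = 0.4644
solve Ax = b  →  x = [8.6848 -21.0935 29.7756]
‖b‖ = 2.4495, ‖x‖ = 37.5093
with δb = [-0.0027 0.0000 0.0011], A·Δx = δb → ‖Δx‖ = 0.1094
realised ‖Δx‖/‖x‖ = 0.0029
so the bound overstates the realised error by a factor of ≈ 159.2563 (computed from the unrounded values)

0.0029
0.4644


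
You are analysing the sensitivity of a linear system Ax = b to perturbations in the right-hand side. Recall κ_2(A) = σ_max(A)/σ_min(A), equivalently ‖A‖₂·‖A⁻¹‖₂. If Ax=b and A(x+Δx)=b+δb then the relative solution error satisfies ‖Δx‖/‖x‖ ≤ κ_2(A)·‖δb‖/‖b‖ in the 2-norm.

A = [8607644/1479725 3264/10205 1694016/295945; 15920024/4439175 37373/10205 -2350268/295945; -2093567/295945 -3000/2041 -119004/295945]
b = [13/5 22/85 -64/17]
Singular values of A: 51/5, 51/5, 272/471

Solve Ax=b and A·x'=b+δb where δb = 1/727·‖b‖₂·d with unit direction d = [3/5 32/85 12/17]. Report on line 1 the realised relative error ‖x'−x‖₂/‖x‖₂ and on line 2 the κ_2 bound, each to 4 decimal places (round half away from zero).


σ_max = 51/5, σ_min = 272/471
condition number: (51/5) ÷ (272/471) = 17.6625
worst-case relative error ≤ 17.6625 × 1/727 = 0.0243
solve Ax = b  →  x = [0.8681 -1.5230 -0.3429]
‖b‖₂ = 4.5826 and ‖x‖₂ = 1.7863
re-solving with b+δb shifts x by Δx of norm 0.0109
dividing the unrounded norms, ‖Δx‖/‖x‖ = 0.0061
tightness: 0.0061 against a bound of 0.0243 (unrounded ratio ≈ 0.2515)

0.0061
0.0243


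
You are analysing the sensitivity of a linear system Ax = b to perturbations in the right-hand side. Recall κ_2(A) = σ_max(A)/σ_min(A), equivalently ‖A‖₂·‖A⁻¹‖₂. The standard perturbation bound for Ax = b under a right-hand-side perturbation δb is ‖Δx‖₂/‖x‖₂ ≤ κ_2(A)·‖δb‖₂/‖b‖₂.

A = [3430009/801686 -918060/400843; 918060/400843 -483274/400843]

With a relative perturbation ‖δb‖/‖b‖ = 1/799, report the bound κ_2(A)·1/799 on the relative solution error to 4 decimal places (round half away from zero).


0.4340

AᵀA = [52374734929/2223876964 -6983223390/555969241; -6983223390/555969241 3724525684/555969241]; tr = 232777985/7695076, det = 14641/1923769
λ_max, λ_min = (232777985/7695076 ± √54183787682936769/59214194645776)/2 = 121/4, 484/1923769
σ_max=√(121/4)=(11/2), σ_min=√(484/1923769)=(22/1387) → κ = 346.7500
κ_2(A)·‖δb‖/‖b‖ = 0.4340


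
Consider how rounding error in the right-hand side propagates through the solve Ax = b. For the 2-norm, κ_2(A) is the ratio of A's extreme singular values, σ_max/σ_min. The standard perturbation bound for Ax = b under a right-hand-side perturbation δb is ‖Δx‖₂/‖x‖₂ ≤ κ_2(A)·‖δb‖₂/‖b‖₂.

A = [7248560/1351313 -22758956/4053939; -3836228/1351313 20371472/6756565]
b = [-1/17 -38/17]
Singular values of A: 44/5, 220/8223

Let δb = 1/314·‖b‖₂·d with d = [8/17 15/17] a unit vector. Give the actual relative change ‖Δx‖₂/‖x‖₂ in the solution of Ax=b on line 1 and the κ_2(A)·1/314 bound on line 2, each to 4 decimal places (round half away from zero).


σ_max = 44/5, σ_min = 220/8223
condition number: (44/5) ÷ (220/8223) = 328.9200
κ_2(A)·‖δb‖/‖b‖ = 1.0475
solve Ax = b  →  x = [-54.0542 -51.6371]
2-norm of b is 2.2361; of x, 74.7546
δb = ε·‖b‖·d = [0.0034 0.0063]; solving A·Δx = δb gives ‖Δx‖ = 0.2662
realised ‖Δx‖/‖x‖ = 0.0036
so the bound overstates the realised error by a factor of ≈ 294.1953 (computed from the unrounded values)

0.0036
1.0475


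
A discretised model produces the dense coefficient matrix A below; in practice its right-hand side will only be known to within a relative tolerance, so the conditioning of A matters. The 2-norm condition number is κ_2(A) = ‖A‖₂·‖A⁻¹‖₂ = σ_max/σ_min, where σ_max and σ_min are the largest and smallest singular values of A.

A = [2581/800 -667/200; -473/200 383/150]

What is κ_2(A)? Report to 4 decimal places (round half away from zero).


AᵀA = [409649/25600 -12901/768; -12901/768 254041/14400]; tr = 7751497/230400, det = 707281/5760000
char-poly roots: 841/25 and 841/230400
κ_2(A) = √(λ_max/λ_min) = √((841/25) / (841/230400)) = 96.0000

96.0000


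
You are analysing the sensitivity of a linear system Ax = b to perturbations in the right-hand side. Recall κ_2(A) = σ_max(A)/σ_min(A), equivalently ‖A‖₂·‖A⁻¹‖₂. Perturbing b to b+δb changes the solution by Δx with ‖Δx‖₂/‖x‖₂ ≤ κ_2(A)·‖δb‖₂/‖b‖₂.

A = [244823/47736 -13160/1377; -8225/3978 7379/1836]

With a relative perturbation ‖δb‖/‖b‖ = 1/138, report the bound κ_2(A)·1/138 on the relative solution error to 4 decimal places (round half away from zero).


1.1739

form AᵀA = [412307641/13483584 -289853935/5056344; -289853935/5056344 3261016369/30338064] with trace 57975205/419904 and determinant 4879681/6718464
solving λ² − 57975205/419904·λ + 4879681/6718464 = 0 gives λ = 2209/16, 2209/419904
σ_max=√(2209/16)=(47/4), σ_min=√(2209/419904)=(47/648) → κ = 162.0000
κ_2(A)·‖δb‖/‖b‖ = 1.1739


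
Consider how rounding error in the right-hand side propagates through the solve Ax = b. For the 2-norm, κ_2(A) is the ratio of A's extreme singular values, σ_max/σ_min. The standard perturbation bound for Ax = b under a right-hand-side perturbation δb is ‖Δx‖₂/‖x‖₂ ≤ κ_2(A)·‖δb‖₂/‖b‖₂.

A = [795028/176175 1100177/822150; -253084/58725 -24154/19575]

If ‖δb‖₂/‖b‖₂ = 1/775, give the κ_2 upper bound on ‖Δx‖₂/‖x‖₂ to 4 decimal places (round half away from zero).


0.2744

M = AᵀA = [1437019168/36905625 977947906/86113125; 977947906/86113125 2662942633/803722500]. tr(M)=488995585/11573604, det(M)=114244/2893401
eigenvalues of AᵀA: λ = (tr ± √(tr²−4·det))/2 = 169/4, 2704/2893401
κ = σ_max/σ_min = (13/2)/(52/1701) = 212.6250
κ_2(A)·‖δb‖/‖b‖ = 0.2744


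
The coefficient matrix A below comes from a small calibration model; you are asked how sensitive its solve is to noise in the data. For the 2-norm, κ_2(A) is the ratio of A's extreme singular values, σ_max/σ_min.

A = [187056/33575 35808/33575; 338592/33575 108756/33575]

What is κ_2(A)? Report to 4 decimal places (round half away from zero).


19.7500

M = AᵀA = [20710656/156025 6023808/156025; 6023808/156025 1814544/156025]. tr(M)=901008/6241, det(M)=331776/6241
λ_max, λ_min = (901008/6241 ± √803532960000/38950081)/2 = 144, 2304/6241
κ_2(A) = √(λ_max/λ_min) = √(144 / (2304/6241)) = 19.7500


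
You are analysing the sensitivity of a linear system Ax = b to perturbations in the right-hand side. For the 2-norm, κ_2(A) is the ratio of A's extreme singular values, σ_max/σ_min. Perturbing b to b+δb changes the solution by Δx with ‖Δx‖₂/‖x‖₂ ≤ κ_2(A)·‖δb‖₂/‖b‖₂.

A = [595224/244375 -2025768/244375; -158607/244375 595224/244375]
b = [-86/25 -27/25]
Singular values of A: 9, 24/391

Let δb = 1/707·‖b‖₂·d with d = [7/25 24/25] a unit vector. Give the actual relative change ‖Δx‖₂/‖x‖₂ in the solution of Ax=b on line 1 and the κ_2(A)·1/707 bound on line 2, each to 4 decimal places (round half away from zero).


σ_max = 9, σ_min = 24/391
κ_2(A) = 9 / (24/391) = 146.6250
worst-case relative error ≤ 146.6250 × 1/707 = 0.2074
solve Ax = b  →  x = [-31.3733 -8.8033]
2-norm of b is 3.6056; of x, 32.5850
re-solving with b+δb shifts x by Δx of norm 0.0831
dividing the unrounded norms, ‖Δx‖/‖x‖ = 0.0025
realised/bound (from unrounded values) ≈ 0.0123

0.0025
0.2074


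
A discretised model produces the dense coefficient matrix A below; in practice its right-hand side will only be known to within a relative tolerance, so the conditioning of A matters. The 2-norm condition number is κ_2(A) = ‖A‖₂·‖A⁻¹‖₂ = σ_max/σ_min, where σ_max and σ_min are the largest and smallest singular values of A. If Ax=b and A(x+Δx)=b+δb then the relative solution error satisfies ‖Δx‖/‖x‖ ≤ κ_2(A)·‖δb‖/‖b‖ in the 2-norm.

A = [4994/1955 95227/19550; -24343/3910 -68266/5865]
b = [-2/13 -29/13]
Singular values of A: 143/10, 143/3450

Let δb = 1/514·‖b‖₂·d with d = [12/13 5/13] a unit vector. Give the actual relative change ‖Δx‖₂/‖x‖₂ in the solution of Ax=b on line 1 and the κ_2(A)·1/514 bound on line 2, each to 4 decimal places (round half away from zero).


0.0044
0.6712

largest singular value 143/10, smallest 143/3450
κ = σ_max/σ_min = (143/10)/(143/3450) = 345.0000
bound on ‖Δx‖/‖x‖: κ·ε = 345.0000·1/514 = 0.6712
solve Ax = b  →  x = [21.3534 -11.2299]
‖b‖ = 2.2361, ‖x‖ = 24.1263
re-solving with b+δb shifts x by Δx of norm 0.1050
dividing the unrounded norms, ‖Δx‖/‖x‖ = 0.0044
tightness: 0.0044 against a bound of 0.6712 (unrounded ratio ≈ 0.0065)


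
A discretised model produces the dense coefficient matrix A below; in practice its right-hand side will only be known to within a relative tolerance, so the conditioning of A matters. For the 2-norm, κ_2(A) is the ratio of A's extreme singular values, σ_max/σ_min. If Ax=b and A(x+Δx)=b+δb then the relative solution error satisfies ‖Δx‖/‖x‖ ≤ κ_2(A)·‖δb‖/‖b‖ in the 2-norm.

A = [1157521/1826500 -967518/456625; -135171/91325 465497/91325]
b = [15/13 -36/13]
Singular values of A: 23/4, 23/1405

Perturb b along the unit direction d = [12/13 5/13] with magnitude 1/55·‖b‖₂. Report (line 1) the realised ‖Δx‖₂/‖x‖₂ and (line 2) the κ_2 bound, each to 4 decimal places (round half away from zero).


6.3864
6.3864

σ_max = 23/4, σ_min = 23/1405
condition number: (23/4) ÷ (23/1405) = 351.2500
bound on ‖Δx‖/‖x‖: κ·ε = 351.2500·1/55 = 6.3864
solve Ax = b  →  x = [0.1461 -0.5009]
‖b‖₂ = 3.0000 and ‖x‖₂ = 0.5217
Δx = A⁻¹·δb where δb = 1/55·3.0000·d; ‖Δx‖ = 3.3320
realised ‖Δx‖/‖x‖ = 6.3864
tightness: 6.3864 against a bound of 6.3864; the bound is attained (ratio 1)


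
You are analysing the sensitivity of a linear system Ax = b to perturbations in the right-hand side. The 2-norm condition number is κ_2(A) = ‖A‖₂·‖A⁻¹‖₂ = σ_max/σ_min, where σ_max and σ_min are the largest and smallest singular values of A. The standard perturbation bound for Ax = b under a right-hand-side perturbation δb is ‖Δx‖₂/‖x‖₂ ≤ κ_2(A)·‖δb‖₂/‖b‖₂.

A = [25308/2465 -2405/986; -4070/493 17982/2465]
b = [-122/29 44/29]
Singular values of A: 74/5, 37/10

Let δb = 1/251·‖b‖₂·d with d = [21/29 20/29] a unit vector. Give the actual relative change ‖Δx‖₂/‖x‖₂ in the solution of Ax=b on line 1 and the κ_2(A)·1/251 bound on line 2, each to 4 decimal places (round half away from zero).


0.0080
0.0159

largest singular value 74/5, smallest 37/10
condition number: (74/5) ÷ (37/10) = 4.0000
bound on ‖Δx‖/‖x‖: κ·ε = 4.0000·1/251 = 0.0159
solve Ax = b  →  x = [-0.4928 -0.3498]
‖b‖ = 4.4721, ‖x‖ = 0.6043
Δx = A⁻¹·δb where δb = 1/251·4.4721·d; ‖Δx‖ = 0.0048
realised ‖Δx‖/‖x‖ = 0.0080
so the bound overstates the realised error by a factor of ≈ 2.0000 (computed from the unrounded values)


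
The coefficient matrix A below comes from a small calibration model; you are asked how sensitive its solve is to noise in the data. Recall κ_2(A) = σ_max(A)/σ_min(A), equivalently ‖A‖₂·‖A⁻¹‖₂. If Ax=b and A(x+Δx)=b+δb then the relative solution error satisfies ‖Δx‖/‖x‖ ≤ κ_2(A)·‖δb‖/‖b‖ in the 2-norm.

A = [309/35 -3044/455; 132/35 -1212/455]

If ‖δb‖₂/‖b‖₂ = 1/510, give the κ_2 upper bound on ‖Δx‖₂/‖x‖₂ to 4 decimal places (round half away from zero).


0.1647

form AᵀA = [22581/245 -16932/245; -16932/245 12704/245] with trace 7057/49 and determinant 144/49
λ_max, λ_min = (7057/49 ± √49773025/2401)/2 = 144, 1/49
σ_max=√144=12, σ_min=√(1/49)=(1/7) → κ = 84.0000
perturbation bound = 84.0000·1/510 = 0.1647


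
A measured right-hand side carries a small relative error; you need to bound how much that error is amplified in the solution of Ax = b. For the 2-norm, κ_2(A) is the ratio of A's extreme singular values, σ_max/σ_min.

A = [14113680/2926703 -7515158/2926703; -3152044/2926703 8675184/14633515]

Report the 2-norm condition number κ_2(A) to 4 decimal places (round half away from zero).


AᵀA = [124408890256/5095532689 -331753264416/25477663445; -331753264416/25477663445 884710774276/127388317225]; tr = 13823297684/440790025, det = 153664/17631601
λ_max, λ_min = (13823297684/440790025 ± √191076785504639603856/194295846139500625)/2 = 784/25, 4900/17631601
κ_2(A) = √(λ_max/λ_min) = √((784/25) / (4900/17631601)) = 335.9200

335.9200


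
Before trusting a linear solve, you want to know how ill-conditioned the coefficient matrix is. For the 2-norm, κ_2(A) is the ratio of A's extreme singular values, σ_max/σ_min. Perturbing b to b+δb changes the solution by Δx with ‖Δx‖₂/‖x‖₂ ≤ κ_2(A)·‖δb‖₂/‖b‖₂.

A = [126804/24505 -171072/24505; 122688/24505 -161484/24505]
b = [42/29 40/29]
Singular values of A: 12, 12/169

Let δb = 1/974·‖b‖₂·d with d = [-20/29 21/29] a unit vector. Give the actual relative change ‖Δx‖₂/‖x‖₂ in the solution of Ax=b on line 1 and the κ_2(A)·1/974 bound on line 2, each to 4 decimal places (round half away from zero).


largest singular value 12, smallest 12/169
κ = σ_max/σ_min = 12/(12/169) = 169.0000
bound on ‖Δx‖/‖x‖: κ·ε = 169.0000·1/974 = 0.1735
solve Ax = b  →  x = [0.1000 -0.1333]
2-norm of b is 2.0000; of x, 0.1667
re-solving with b+δb shifts x by Δx of norm 0.0289
relative error = 0.1735
realised/bound = 1 exactly: the bound is attained for this b and d

0.1735
0.1735


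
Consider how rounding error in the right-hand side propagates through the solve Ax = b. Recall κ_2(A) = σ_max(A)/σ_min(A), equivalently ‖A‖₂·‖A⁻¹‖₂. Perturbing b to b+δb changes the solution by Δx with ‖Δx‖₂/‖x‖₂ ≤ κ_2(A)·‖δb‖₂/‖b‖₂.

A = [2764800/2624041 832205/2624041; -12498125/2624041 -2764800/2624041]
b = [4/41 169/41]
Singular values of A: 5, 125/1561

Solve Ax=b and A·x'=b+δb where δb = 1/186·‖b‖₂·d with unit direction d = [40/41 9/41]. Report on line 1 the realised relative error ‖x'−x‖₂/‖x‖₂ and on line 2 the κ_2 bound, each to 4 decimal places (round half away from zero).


0.0221
0.3357

σ_max = 5, σ_min = 125/1561
κ_2(A) = 5 / (125/1561) = 62.4400
worst-case relative error ≤ 62.4400 × 1/186 = 0.3357
solve Ax = b  →  x = [-3.5218 12.0078]
‖b‖ = 4.1231, ‖x‖ = 12.5136
Δx = A⁻¹·δb where δb = 1/186·4.1231·d; ‖Δx‖ = 0.2768
realised ‖Δx‖/‖x‖ = 0.0221
tightness: 0.0221 against a bound of 0.3357 (unrounded ratio ≈ 0.0659)


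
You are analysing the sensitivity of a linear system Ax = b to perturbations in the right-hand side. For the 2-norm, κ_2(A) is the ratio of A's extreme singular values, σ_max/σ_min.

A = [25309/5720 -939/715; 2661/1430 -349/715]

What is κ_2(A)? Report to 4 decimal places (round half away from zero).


form AᵀA = [4460593/193600 -162603/24200; -162603/24200 5938/3025] with trace 193625/7744 and determinant 625/7744
solving λ² − 193625/7744·λ + 625/7744 = 0 gives λ = 25, 25/7744
κ_2(A) = √(λ_max/λ_min) = √(25 / (25/7744)) = 88.0000

88.0000
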